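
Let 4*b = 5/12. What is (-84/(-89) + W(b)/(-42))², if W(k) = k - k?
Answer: 7056/7921 ≈ 0.89080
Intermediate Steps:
b = 5/48 (b = (5/12)/4 = (5*(1/12))/4 = (¼)*(5/12) = 5/48 ≈ 0.10417)
W(k) = 0
(-84/(-89) + W(b)/(-42))² = (-84/(-89) + 0/(-42))² = (-84*(-1/89) + 0*(-1/42))² = (84/89 + 0)² = (84/89)² = 7056/7921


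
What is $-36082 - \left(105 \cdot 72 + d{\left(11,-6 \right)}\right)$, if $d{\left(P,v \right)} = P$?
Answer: $-43653$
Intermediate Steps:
$-36082 - \left(105 \cdot 72 + d{\left(11,-6 \right)}\right) = -36082 - \left(105 \cdot 72 + 11\right) = -36082 - \left(7560 + 11\right) = -36082 - 7571 = -43653$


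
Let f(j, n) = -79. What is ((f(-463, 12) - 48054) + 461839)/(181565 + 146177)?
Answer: 206853/163871 ≈ 1.2623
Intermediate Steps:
((f(-463, 12) - 48054) + 461839)/(181565 + 146177) = ((-79 - 48054) + 461839)/(181565 + 146177) = (-48133 + 461839)/327742 = 413706*(1/327742) = 206853/163871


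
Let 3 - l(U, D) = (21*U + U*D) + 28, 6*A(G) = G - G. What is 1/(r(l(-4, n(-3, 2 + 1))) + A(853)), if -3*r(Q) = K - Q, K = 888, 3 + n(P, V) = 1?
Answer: -1/279 ≈ -0.0035842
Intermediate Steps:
n(P, V) = -2 (n(P, V) = -3 + 1 = -2)
A(G) = 0 (A(G) = (G - G)/6 = (⅙)*0 = 0)
l(U, D) = -25 - 21*U - D*U (l(U, D) = 3 - ((21*U + U*D) + 28) = 3 - ((21*U + D*U) + 28) = 3 - (28 + 21*U + D*U) = 3 + (-28 - 21*U - D*U) = -25 - 21*U - D*U)
r(Q) = -296 + Q/3 (r(Q) = -(888 - Q)/3 = -296 + Q/3)
1/(r(l(-4, n(-3, 2 + 1))) + A(853)) = 1/((-296 + (-25 - 21*(-4) - 1*(-2)*(-4))/3) + 0) = 1/((-296 + (-25 + 84 - 8)/3) + 0) = 1/((-296 + (⅓)*51) + 0) = 1/((-296 + 17) + 0) = 1/(-279 + 0) = 1/(-279) = -1/279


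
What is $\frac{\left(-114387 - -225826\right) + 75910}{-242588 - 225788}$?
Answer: $- \frac{187349}{468376} \approx -0.4$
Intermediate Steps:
$\frac{\left(-114387 - -225826\right) + 75910}{-242588 - 225788} = \frac{\left(-114387 + 225826\right) + 75910}{-468376} = \left(111439 + 75910\right) \left(- \frac{1}{468376}\right) = 187349 \left(- \frac{1}{468376}\right) = - \frac{187349}{468376}$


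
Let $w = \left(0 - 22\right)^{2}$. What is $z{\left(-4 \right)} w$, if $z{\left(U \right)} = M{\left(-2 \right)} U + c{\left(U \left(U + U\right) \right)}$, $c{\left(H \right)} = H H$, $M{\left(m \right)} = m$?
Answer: $499488$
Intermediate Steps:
$c{\left(H \right)} = H^{2}$
$z{\left(U \right)} = - 2 U + 4 U^{4}$ ($z{\left(U \right)} = - 2 U + \left(U \left(U + U\right)\right)^{2} = - 2 U + \left(U 2 U\right)^{2} = - 2 U + \left(2 U^{2}\right)^{2} = - 2 U + 4 U^{4}$)
$w = 484$ ($w = \left(-22\right)^{2} = 484$)
$z{\left(-4 \right)} w = \left(\left(-2\right) \left(-4\right) + 4 \left(-4\right)^{4}\right) 484 = \left(8 + 4 \cdot 256\right) 484 = \left(8 + 1024\right) 484 = 1032 \cdot 484 = 499488$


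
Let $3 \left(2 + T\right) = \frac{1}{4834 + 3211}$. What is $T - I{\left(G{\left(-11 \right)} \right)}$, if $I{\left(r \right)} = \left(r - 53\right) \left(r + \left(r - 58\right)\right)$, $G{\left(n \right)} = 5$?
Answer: $- \frac{55655309}{24135} \approx -2306.0$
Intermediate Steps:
$I{\left(r \right)} = \left(-58 + 2 r\right) \left(-53 + r\right)$ ($I{\left(r \right)} = \left(-53 + r\right) \left(r + \left(-58 + r\right)\right) = \left(-53 + r\right) \left(-58 + 2 r\right) = \left(-58 + 2 r\right) \left(-53 + r\right)$)
$T = - \frac{48269}{24135}$ ($T = -2 + \frac{1}{3 \left(4834 + 3211\right)} = -2 + \frac{1}{3 \cdot 8045} = -2 + \frac{1}{3} \cdot \frac{1}{8045} = -2 + \frac{1}{24135} = - \frac{48269}{24135} \approx -2.0$)
$T - I{\left(G{\left(-11 \right)} \right)} = - \frac{48269}{24135} - \left(3074 - 820 + 2 \cdot 5^{2}\right) = - \frac{48269}{24135} - \left(3074 - 820 + 2 \cdot 25\right) = - \frac{48269}{24135} - \left(3074 - 820 + 50\right) = - \frac{48269}{24135} - 2304 = - \frac{55655309}{24135}$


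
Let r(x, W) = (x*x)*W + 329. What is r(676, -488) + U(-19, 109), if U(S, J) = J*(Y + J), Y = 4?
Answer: -222991642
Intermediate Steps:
r(x, W) = 329 + W*x² (r(x, W) = x²*W + 329 = W*x² + 329 = 329 + W*x²)
U(S, J) = J*(4 + J)
r(676, -488) + U(-19, 109) = (329 - 488*676²) + 109*(4 + 109) = (329 - 488*456976) + 109*113 = (329 - 223004288) + 12317 = -223003959 + 12317 = -222991642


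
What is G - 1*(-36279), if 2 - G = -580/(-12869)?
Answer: 466899609/12869 ≈ 36281.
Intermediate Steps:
G = 25158/12869 (G = 2 - (-580)/(-12869) = 2 - (-580)*(-1)/12869 = 2 - 1*580/12869 = 2 - 580/12869 = 25158/12869 ≈ 1.9549)
G - 1*(-36279) = 25158/12869 - 1*(-36279) = 25158/12869 + 36279 = 466899609/12869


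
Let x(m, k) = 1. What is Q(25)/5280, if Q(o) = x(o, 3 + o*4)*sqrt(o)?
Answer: 1/1056 ≈ 0.00094697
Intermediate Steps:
Q(o) = sqrt(o) (Q(o) = 1*sqrt(o) = sqrt(o))
Q(25)/5280 = sqrt(25)/5280 = 5*(1/5280) = 1/1056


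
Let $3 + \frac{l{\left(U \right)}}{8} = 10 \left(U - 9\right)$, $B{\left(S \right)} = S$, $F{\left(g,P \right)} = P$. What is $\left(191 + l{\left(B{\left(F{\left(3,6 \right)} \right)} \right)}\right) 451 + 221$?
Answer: $-32702$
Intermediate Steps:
$l{\left(U \right)} = -744 + 80 U$ ($l{\left(U \right)} = -24 + 8 \cdot 10 \left(U - 9\right) = -24 + 8 \cdot 10 \left(-9 + U\right) = -24 + 8 \left(-90 + 10 U\right) = -24 + \left(-720 + 80 U\right) = -744 + 80 U$)
$\left(191 + l{\left(B{\left(F{\left(3,6 \right)} \right)} \right)}\right) 451 + 221 = \left(191 + \left(-744 + 80 \cdot 6\right)\right) 451 + 221 = \left(191 + \left(-744 + 480\right)\right) 451 + 221 = \left(191 - 264\right) 451 + 221 = \left(-73\right) 451 + 221 = -32923 + 221 = -32702$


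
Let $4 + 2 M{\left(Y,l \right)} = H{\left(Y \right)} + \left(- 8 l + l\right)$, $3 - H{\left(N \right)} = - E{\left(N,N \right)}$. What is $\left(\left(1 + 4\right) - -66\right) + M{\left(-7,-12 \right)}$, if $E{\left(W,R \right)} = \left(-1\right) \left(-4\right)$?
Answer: $\frac{229}{2} \approx 114.5$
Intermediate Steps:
$E{\left(W,R \right)} = 4$
$H{\left(N \right)} = 7$ ($H{\left(N \right)} = 3 - \left(-1\right) 4 = 3 - -4 = 3 + 4 = 7$)
$M{\left(Y,l \right)} = \frac{3}{2} - \frac{7 l}{2}$ ($M{\left(Y,l \right)} = -2 + \frac{7 + \left(- 8 l + l\right)}{2} = -2 + \frac{7 - 7 l}{2} = -2 - \left(- \frac{7}{2} + \frac{7 l}{2}\right) = \frac{3}{2} - \frac{7 l}{2}$)
$\left(\left(1 + 4\right) - -66\right) + M{\left(-7,-12 \right)} = \left(\left(1 + 4\right) - -66\right) + \left(\frac{3}{2} - -42\right) = \left(5 + 66\right) + \left(\frac{3}{2} + 42\right) = 71 + \frac{87}{2} = \frac{229}{2}$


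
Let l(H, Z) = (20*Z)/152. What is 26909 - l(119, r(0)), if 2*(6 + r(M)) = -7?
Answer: 107641/4 ≈ 26910.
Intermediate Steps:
r(M) = -19/2 (r(M) = -6 + (½)*(-7) = -6 - 7/2 = -19/2)
l(H, Z) = 5*Z/38 (l(H, Z) = (20*Z)*(1/152) = 5*Z/38)
26909 - l(119, r(0)) = 26909 - 5*(-19)/(38*2) = 26909 - 1*(-5/4) = 26909 + 5/4 = 107641/4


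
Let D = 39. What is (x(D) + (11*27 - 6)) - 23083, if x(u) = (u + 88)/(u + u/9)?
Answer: -2962579/130 ≈ -22789.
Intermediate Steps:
x(u) = 9*(88 + u)/(10*u) (x(u) = (88 + u)/(u + u*(⅑)) = (88 + u)/(u + u/9) = (88 + u)/((10*u/9)) = (88 + u)*(9/(10*u)) = 9*(88 + u)/(10*u))
(x(D) + (11*27 - 6)) - 23083 = ((9/10)*(88 + 39)/39 + (11*27 - 6)) - 23083 = ((9/10)*(1/39)*127 + (297 - 6)) - 23083 = (381/130 + 291) - 23083 = 38211/130 - 23083 = -2962579/130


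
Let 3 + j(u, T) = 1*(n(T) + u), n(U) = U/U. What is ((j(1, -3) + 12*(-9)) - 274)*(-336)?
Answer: 128688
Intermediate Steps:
n(U) = 1
j(u, T) = -2 + u (j(u, T) = -3 + 1*(1 + u) = -3 + (1 + u) = -2 + u)
((j(1, -3) + 12*(-9)) - 274)*(-336) = (((-2 + 1) + 12*(-9)) - 274)*(-336) = ((-1 - 108) - 274)*(-336) = (-109 - 274)*(-336) = -383*(-336) = 128688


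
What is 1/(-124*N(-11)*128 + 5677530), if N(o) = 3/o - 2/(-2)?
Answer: 11/62325854 ≈ 1.7649e-7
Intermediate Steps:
N(o) = 1 + 3/o (N(o) = 3/o - 2*(-½) = 3/o + 1 = 1 + 3/o)
1/(-124*N(-11)*128 + 5677530) = 1/(-124*(3 - 11)/(-11)*128 + 5677530) = 1/(-(-124)*(-8)/11*128 + 5677530) = 1/(-124*8/11*128 + 5677530) = 1/(-992/11*128 + 5677530) = 1/(-126976/11 + 5677530) = 1/(62325854/11) = 11/62325854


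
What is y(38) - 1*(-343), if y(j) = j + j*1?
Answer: 419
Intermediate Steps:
y(j) = 2*j (y(j) = j + j = 2*j)
y(38) - 1*(-343) = 2*38 - 1*(-343) = 76 + 343 = 419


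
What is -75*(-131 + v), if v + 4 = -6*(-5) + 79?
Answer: 1950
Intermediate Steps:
v = 105 (v = -4 + (-6*(-5) + 79) = -4 + (30 + 79) = -4 + 109 = 105)
-75*(-131 + v) = -75*(-131 + 105) = -75*(-26) = 1950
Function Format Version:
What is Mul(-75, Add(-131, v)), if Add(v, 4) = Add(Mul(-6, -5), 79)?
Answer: 1950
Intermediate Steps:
v = 105 (v = Add(-4, Add(Mul(-6, -5), 79)) = Add(-4, Add(30, 79)) = Add(-4, 109) = 105)
Mul(-75, Add(-131, v)) = Mul(-75, Add(-131, 105)) = Mul(-75, -26) = 1950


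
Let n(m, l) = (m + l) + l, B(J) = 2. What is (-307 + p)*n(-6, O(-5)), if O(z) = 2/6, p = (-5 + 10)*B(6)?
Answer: 1584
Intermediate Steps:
p = 10 (p = (-5 + 10)*2 = 5*2 = 10)
O(z) = 1/3 (O(z) = 2*(1/6) = 1/3)
n(m, l) = m + 2*l (n(m, l) = (l + m) + l = m + 2*l)
(-307 + p)*n(-6, O(-5)) = (-307 + 10)*(-6 + 2*(1/3)) = -297*(-6 + 2/3) = -297*(-16/3) = 1584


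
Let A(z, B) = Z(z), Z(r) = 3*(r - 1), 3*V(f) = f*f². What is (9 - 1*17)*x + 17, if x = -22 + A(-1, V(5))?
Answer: 241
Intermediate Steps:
V(f) = f³/3 (V(f) = (f*f²)/3 = f³/3)
Z(r) = -3 + 3*r (Z(r) = 3*(-1 + r) = -3 + 3*r)
A(z, B) = -3 + 3*z
x = -28 (x = -22 + (-3 + 3*(-1)) = -22 + (-3 - 3) = -22 - 6 = -28)
(9 - 1*17)*x + 17 = (9 - 1*17)*(-28) + 17 = (9 - 17)*(-28) + 17 = -8*(-28) + 17 = 224 + 17 = 241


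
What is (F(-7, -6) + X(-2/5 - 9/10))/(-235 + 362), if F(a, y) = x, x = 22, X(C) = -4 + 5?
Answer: 23/127 ≈ 0.18110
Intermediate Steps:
X(C) = 1
F(a, y) = 22
(F(-7, -6) + X(-2/5 - 9/10))/(-235 + 362) = (22 + 1)/(-235 + 362) = 23/127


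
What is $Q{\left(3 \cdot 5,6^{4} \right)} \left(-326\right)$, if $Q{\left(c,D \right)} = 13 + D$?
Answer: $-426734$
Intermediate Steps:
$Q{\left(3 \cdot 5,6^{4} \right)} \left(-326\right) = \left(13 + 6^{4}\right) \left(-326\right) = \left(13 + 1296\right) \left(-326\right) = 1309 \left(-326\right) = -426734$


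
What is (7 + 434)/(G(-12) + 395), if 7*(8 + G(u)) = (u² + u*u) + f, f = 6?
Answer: 147/143 ≈ 1.0280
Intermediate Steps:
G(u) = -50/7 + 2*u²/7 (G(u) = -8 + ((u² + u*u) + 6)/7 = -8 + ((u² + u²) + 6)/7 = -8 + (2*u² + 6)/7 = -8 + (6 + 2*u²)/7 = -8 + (6/7 + 2*u²/7) = -50/7 + 2*u²/7)
(7 + 434)/(G(-12) + 395) = (7 + 434)/((-50/7 + (2/7)*(-12)²) + 395) = 441/((-50/7 + (2/7)*144) + 395) = 441/((-50/7 + 288/7) + 395) = 441/(34 + 395) = 441/429 = 441*(1/429) = 147/143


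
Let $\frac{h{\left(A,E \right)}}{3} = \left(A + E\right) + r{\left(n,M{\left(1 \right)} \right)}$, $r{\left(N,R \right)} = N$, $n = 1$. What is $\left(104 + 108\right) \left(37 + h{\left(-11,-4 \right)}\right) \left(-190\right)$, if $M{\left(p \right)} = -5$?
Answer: $201400$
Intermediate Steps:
$h{\left(A,E \right)} = 3 + 3 A + 3 E$ ($h{\left(A,E \right)} = 3 \left(\left(A + E\right) + 1\right) = 3 \left(1 + A + E\right) = 3 + 3 A + 3 E$)
$\left(104 + 108\right) \left(37 + h{\left(-11,-4 \right)}\right) \left(-190\right) = \left(104 + 108\right) \left(37 + \left(3 + 3 \left(-11\right) + 3 \left(-4\right)\right)\right) \left(-190\right) = 212 \left(37 - 42\right) \left(-190\right) = 212 \left(-5\right) \left(-190\right) = \left(-1060\right) \left(-190\right) = 201400$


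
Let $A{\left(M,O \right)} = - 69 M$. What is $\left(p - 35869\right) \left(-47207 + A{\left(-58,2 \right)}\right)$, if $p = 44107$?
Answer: $-355922790$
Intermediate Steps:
$\left(p - 35869\right) \left(-47207 + A{\left(-58,2 \right)}\right) = \left(44107 - 35869\right) \left(-47207 - -4002\right) = 8238 \left(-47207 + 4002\right) = 8238 \left(-43205\right) = -355922790$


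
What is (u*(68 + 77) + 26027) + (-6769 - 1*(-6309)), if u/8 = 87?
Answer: 126487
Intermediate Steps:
u = 696 (u = 8*87 = 696)
(u*(68 + 77) + 26027) + (-6769 - 1*(-6309)) = (696*(68 + 77) + 26027) + (-6769 - 1*(-6309)) = (696*145 + 26027) + (-6769 + 6309) = (100920 + 26027) - 460 = 126947 - 460 = 126487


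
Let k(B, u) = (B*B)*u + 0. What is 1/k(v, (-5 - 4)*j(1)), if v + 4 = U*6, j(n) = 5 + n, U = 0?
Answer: -1/864 ≈ -0.0011574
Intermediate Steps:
v = -4 (v = -4 + 0*6 = -4 + 0 = -4)
k(B, u) = u*B² (k(B, u) = B²*u + 0 = u*B² + 0 = u*B²)
1/k(v, (-5 - 4)*j(1)) = 1/(((-5 - 4)*(5 + 1))*(-4)²) = 1/(-9*6*16) = 1/(-54*16) = 1/(-864) = -1/864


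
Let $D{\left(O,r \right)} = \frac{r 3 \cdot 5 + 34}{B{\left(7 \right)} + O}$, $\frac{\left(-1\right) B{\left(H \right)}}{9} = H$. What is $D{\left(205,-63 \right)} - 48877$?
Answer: $- \frac{6941445}{142} \approx -48883.0$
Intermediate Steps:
$B{\left(H \right)} = - 9 H$
$D{\left(O,r \right)} = \frac{34 + 15 r}{-63 + O}$ ($D{\left(O,r \right)} = \frac{r 3 \cdot 5 + 34}{\left(-9\right) 7 + O} = \frac{3 r 5 + 34}{-63 + O} = \frac{15 r + 34}{-63 + O} = \frac{34 + 15 r}{-63 + O}$)
$D{\left(205,-63 \right)} - 48877 = \frac{34 + 15 \left(-63\right)}{-63 + 205} - 48877 = \frac{34 - 945}{142} - 48877 = \frac{1}{142} \left(-911\right) - 48877 = - \frac{911}{142} - 48877 = - \frac{6941445}{142}$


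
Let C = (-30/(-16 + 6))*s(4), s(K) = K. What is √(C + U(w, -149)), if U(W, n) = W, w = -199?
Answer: I*√187 ≈ 13.675*I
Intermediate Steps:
C = 12 (C = (-30/(-16 + 6))*4 = (-30/(-10))*4 = -⅒*(-30)*4 = 3*4 = 12)
√(C + U(w, -149)) = √(12 - 199) = √(-187) = I*√187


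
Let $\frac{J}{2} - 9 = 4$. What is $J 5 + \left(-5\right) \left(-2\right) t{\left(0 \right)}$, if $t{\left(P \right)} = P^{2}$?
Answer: $130$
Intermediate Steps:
$J = 26$ ($J = 18 + 2 \cdot 4 = 18 + 8 = 26$)
$J 5 + \left(-5\right) \left(-2\right) t{\left(0 \right)} = 26 \cdot 5 + \left(-5\right) \left(-2\right) 0^{2} = 130 + 10 \cdot 0 = 130 + 0 = 130$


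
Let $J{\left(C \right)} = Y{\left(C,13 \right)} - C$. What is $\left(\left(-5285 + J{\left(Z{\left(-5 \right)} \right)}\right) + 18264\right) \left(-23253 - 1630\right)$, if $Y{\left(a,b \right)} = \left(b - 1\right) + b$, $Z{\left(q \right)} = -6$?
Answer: $-323727830$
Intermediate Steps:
$Y{\left(a,b \right)} = -1 + 2 b$ ($Y{\left(a,b \right)} = \left(-1 + b\right) + b = -1 + 2 b$)
$J{\left(C \right)} = 25 - C$ ($J{\left(C \right)} = \left(-1 + 2 \cdot 13\right) - C = \left(-1 + 26\right) - C = 25 - C$)
$\left(\left(-5285 + J{\left(Z{\left(-5 \right)} \right)}\right) + 18264\right) \left(-23253 - 1630\right) = \left(\left(-5285 + \left(25 - -6\right)\right) + 18264\right) \left(-23253 - 1630\right) = \left(\left(-5285 + \left(25 + 6\right)\right) + 18264\right) \left(-24883\right) = \left(\left(-5285 + 31\right) + 18264\right) \left(-24883\right) = \left(-5254 + 18264\right) \left(-24883\right) = 13010 \left(-24883\right) = -323727830$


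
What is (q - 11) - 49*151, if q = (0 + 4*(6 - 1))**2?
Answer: -7010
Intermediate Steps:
q = 400 (q = (0 + 4*5)**2 = (0 + 20)**2 = 20**2 = 400)
(q - 11) - 49*151 = (400 - 11) - 49*151 = 389 - 7399 = -7010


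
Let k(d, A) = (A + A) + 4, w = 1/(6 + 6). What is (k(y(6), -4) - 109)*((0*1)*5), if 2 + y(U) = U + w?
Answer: 0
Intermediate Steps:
w = 1/12 ≈ 0.083333
y(U) = -23/12 + U (y(U) = -2 + (U + 1/12) = -2 + (1/12 + U) = -23/12 + U)
k(d, A) = 4 + 2*A (k(d, A) = 2*A + 4 = 4 + 2*A)
(k(y(6), -4) - 109)*((0*1)*5) = ((4 + 2*(-4)) - 109)*((0*1)*5) = ((4 - 8) - 109)*(0*5) = (-4 - 109)*0 = -113*0 = 0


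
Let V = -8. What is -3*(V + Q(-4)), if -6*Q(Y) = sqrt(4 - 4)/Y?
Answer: 24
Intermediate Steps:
Q(Y) = 0 (Q(Y) = -sqrt(4 - 4)/(6*Y) = -sqrt(0)/(6*Y) = -0/Y = -1/6*0 = 0)
-3*(V + Q(-4)) = -3*(-8 + 0) = -3*(-8) = 24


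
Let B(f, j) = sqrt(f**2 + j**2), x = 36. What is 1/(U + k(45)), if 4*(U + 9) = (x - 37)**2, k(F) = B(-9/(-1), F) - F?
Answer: -860/12529 - 144*sqrt(26)/12529 ≈ -0.12725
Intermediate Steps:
k(F) = sqrt(81 + F**2) - F (k(F) = sqrt((-9/(-1))**2 + F**2) - F = sqrt((-9*(-1))**2 + F**2) - F = sqrt(9**2 + F**2) - F = sqrt(81 + F**2) - F)
U = -35/4 (U = -9 + (36 - 37)**2/4 = -9 + (1/4)*(-1)**2 = -9 + (1/4)*1 = -9 + 1/4 = -35/4 ≈ -8.7500)
1/(U + k(45)) = 1/(-35/4 + (sqrt(81 + 45**2) - 1*45)) = 1/(-35/4 + (sqrt(81 + 2025) - 45)) = 1/(-35/4 + (sqrt(2106) - 45)) = 1/(-35/4 + (9*sqrt(26) - 45)) = 1/(-35/4 + (-45 + 9*sqrt(26))) = 1/(-215/4 + 9*sqrt(26))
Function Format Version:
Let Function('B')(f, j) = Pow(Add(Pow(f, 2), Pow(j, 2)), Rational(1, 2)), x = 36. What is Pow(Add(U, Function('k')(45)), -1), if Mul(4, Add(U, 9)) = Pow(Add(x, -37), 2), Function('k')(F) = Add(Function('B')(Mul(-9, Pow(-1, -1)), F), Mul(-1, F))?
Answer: Add(Rational(-860, 12529), Mul(Rational(-144, 12529), Pow(26, Rational(1, 2)))) ≈ -0.12725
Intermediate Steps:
Function('k')(F) = Add(Pow(Add(81, Pow(F, 2)), Rational(1, 2)), Mul(-1, F)) (Function('k')(F) = Add(Pow(Add(Pow(Mul(-9, Pow(-1, -1)), 2), Pow(F, 2)), Rational(1, 2)), Mul(-1, F)) = Add(Pow(Add(Pow(Mul(-9, -1), 2), Pow(F, 2)), Rational(1, 2)), Mul(-1, F)) = Add(Pow(Add(Pow(9, 2), Pow(F, 2)), Rational(1, 2)), Mul(-1, F)) = Add(Pow(Add(81, Pow(F, 2)), Rational(1, 2)), Mul(-1, F)))
U = Rational(-35, 4) (U = Add(-9, Mul(Rational(1, 4), Pow(Add(36, -37), 2))) = Add(-9, Mul(Rational(1, 4), Pow(-1, 2))) = Add(-9, Mul(Rational(1, 4), 1)) = Add(-9, Rational(1, 4)) = Rational(-35, 4) ≈ -8.7500)
Pow(Add(U, Function('k')(45)), -1) = Pow(Add(Rational(-35, 4), Add(Pow(Add(81, Pow(45, 2)), Rational(1, 2)), Mul(-1, 45))), -1) = Pow(Add(Rational(-35, 4), Add(Pow(Add(81, 2025), Rational(1, 2)), -45)), -1) = Pow(Add(Rational(-35, 4), Add(Pow(2106, Rational(1, 2)), -45)), -1) = Pow(Add(Rational(-35, 4), Add(Mul(9, Pow(26, Rational(1, 2))), -45)), -1) = Pow(Add(Rational(-35, 4), Add(-45, Mul(9, Pow(26, Rational(1, 2))))), -1) = Pow(Add(Rational(-215, 4), Mul(9, Pow(26, Rational(1, 2)))), -1)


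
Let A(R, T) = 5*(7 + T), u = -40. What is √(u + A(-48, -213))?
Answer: I*√1070 ≈ 32.711*I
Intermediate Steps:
A(R, T) = 35 + 5*T
√(u + A(-48, -213)) = √(-40 + (35 + 5*(-213))) = √(-40 + (35 - 1065)) = √(-40 - 1030) = √(-1070) = I*√1070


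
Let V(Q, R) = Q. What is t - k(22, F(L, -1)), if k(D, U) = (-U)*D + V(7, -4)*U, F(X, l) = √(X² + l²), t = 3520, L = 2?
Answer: 3520 + 15*√5 ≈ 3553.5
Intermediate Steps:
k(D, U) = 7*U - D*U (k(D, U) = (-U)*D + 7*U = -D*U + 7*U = 7*U - D*U)
t - k(22, F(L, -1)) = 3520 - √(2² + (-1)²)*(7 - 1*22) = 3520 - √(4 + 1)*(7 - 22) = 3520 - √5*(-15) = 3520 - (-15)*√5 = 3520 + 15*√5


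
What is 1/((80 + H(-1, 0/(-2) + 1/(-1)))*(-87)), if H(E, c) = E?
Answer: -1/6873 ≈ -0.00014550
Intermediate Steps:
1/((80 + H(-1, 0/(-2) + 1/(-1)))*(-87)) = 1/((80 - 1)*(-87)) = 1/(79*(-87)) = 1/(-6873) = -1/6873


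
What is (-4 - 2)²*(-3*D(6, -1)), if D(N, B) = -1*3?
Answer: 324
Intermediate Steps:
D(N, B) = -3
(-4 - 2)²*(-3*D(6, -1)) = (-4 - 2)²*(-3*(-3)) = (-6)²*9 = 36*9 = 324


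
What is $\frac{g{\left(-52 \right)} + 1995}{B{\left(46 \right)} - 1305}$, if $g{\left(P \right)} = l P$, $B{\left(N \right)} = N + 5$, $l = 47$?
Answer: $\frac{449}{1254} \approx 0.35805$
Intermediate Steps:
$B{\left(N \right)} = 5 + N$
$g{\left(P \right)} = 47 P$
$\frac{g{\left(-52 \right)} + 1995}{B{\left(46 \right)} - 1305} = \frac{47 \left(-52\right) + 1995}{\left(5 + 46\right) - 1305} = \frac{-2444 + 1995}{51 - 1305} = - \frac{449}{-1254} = \left(-449\right) \left(- \frac{1}{1254}\right) = \frac{449}{1254}$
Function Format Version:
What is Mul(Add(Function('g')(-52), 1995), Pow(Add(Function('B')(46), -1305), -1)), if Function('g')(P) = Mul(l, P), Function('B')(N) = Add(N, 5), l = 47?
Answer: Rational(449, 1254) ≈ 0.35805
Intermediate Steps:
Function('B')(N) = Add(5, N)
Function('g')(P) = Mul(47, P)
Mul(Add(Function('g')(-52), 1995), Pow(Add(Function('B')(46), -1305), -1)) = Mul(Add(Mul(47, -52), 1995), Pow(Add(Add(5, 46), -1305), -1)) = Mul(Add(-2444, 1995), Pow(Add(51, -1305), -1)) = Mul(-449, Pow(-1254, -1)) = Mul(-449, Rational(-1, 1254)) = Rational(449, 1254)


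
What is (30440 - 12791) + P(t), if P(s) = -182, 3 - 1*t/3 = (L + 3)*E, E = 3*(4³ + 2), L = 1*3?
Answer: 17467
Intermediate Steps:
L = 3
E = 198 (E = 3*(64 + 2) = 3*66 = 198)
t = -3555 (t = 9 - 3*(3 + 3)*198 = 9 - 18*198 = 9 - 3*1188 = 9 - 3564 = -3555)
(30440 - 12791) + P(t) = (30440 - 12791) - 182 = 17649 - 182 = 17467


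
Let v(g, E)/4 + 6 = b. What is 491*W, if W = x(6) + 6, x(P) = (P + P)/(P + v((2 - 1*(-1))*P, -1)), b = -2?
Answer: 35352/13 ≈ 2719.4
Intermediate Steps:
v(g, E) = -32 (v(g, E) = -24 + 4*(-2) = -24 - 8 = -32)
x(P) = 2*P/(-32 + P) (x(P) = (P + P)/(P - 32) = (2*P)/(-32 + P) = 2*P/(-32 + P))
W = 72/13 (W = 2*6/(-32 + 6) + 6 = 2*6/(-26) + 6 = 2*6*(-1/26) + 6 = -6/13 + 6 = 72/13 ≈ 5.5385)
491*W = 491*(72/13) = 35352/13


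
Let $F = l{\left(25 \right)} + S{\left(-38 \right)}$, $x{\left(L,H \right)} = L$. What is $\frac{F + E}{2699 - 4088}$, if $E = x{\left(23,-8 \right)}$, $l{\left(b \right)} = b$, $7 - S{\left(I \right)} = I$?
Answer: $- \frac{31}{463} \approx -0.066955$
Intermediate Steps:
$S{\left(I \right)} = 7 - I$
$E = 23$
$F = 70$ ($F = 25 + \left(7 - -38\right) = 25 + \left(7 + 38\right) = 25 + 45 = 70$)
$\frac{F + E}{2699 - 4088} = \frac{70 + 23}{2699 - 4088} = \frac{93}{-1389} = 93 \left(- \frac{1}{1389}\right) = - \frac{31}{463}$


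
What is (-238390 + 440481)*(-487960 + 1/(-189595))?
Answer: -18696403637236291/189595 ≈ -9.8612e+10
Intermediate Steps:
(-238390 + 440481)*(-487960 + 1/(-189595)) = 202091*(-487960 - 1/189595) = 202091*(-92514776201/189595) = -18696403637236291/189595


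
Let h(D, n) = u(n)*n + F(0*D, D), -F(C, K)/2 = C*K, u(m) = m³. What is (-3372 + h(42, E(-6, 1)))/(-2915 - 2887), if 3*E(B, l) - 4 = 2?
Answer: 1678/2901 ≈ 0.57842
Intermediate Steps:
E(B, l) = 2 (E(B, l) = 4/3 + (⅓)*2 = 4/3 + ⅔ = 2)
F(C, K) = -2*C*K
h(D, n) = n⁴ (h(D, n) = n³*n - 2*0*D*D = n⁴ - 2*0*D = n⁴ + 0 = n⁴)
(-3372 + h(42, E(-6, 1)))/(-2915 - 2887) = (-3372 + 2⁴)/(-2915 - 2887) = (-3372 + 16)/(-5802) = -3356*(-1/5802) = 1678/2901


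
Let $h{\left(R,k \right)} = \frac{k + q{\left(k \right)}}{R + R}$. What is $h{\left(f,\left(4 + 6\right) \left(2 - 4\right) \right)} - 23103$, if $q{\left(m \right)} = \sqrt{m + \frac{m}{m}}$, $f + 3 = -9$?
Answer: $- \frac{138613}{6} - \frac{i \sqrt{19}}{24} \approx -23102.0 - 0.18162 i$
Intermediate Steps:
$f = -12$ ($f = -3 - 9 = -12$)
$q{\left(m \right)} = \sqrt{1 + m}$ ($q{\left(m \right)} = \sqrt{m + 1} = \sqrt{1 + m}$)
$h{\left(R,k \right)} = \frac{k + \sqrt{1 + k}}{2 R}$ ($h{\left(R,k \right)} = \frac{k + \sqrt{1 + k}}{R + R} = \frac{k + \sqrt{1 + k}}{2 R}$)
$h{\left(f,\left(4 + 6\right) \left(2 - 4\right) \right)} - 23103 = \frac{\left(4 + 6\right) \left(2 - 4\right) + \sqrt{1 + \left(4 + 6\right) \left(2 - 4\right)}}{2 \left(-12\right)} - 23103 = \frac{1}{2} \left(- \frac{1}{12}\right) \left(10 \left(-2\right) + \sqrt{1 + 10 \left(-2\right)}\right) - 23103 = \frac{1}{2} \left(- \frac{1}{12}\right) \left(-20 + \sqrt{1 - 20}\right) - 23103 = \frac{1}{2} \left(- \frac{1}{12}\right) \left(-20 + \sqrt{-19}\right) - 23103 = \frac{1}{2} \left(- \frac{1}{12}\right) \left(-20 + i \sqrt{19}\right) - 23103 = \left(\frac{5}{6} - \frac{i \sqrt{19}}{24}\right) - 23103 = - \frac{138613}{6} - \frac{i \sqrt{19}}{24}$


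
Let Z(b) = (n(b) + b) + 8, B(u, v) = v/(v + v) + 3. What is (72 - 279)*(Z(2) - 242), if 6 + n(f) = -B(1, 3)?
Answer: 99981/2 ≈ 49991.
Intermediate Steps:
B(u, v) = 7/2 (B(u, v) = v/((2*v)) + 3 = (1/(2*v))*v + 3 = ½ + 3 = 7/2)
n(f) = -19/2 (n(f) = -6 - 1*7/2 = -6 - 7/2 = -19/2)
Z(b) = -3/2 + b (Z(b) = (-19/2 + b) + 8 = -3/2 + b)
(72 - 279)*(Z(2) - 242) = (72 - 279)*((-3/2 + 2) - 242) = -207*(½ - 242) = -207*(-483/2) = 99981/2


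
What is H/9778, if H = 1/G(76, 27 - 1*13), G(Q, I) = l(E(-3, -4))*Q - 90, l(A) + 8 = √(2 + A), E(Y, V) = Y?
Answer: -349/2410179220 - 19*I/1205089610 ≈ -1.448e-7 - 1.5766e-8*I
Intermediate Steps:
l(A) = -8 + √(2 + A)
G(Q, I) = -90 + Q*(-8 + I) (G(Q, I) = (-8 + √(2 - 3))*Q - 90 = (-8 + √(-1))*Q - 90 = (-8 + I)*Q - 90 = Q*(-8 + I) - 90 = -90 + Q*(-8 + I))
H = (-698 - 76*I)/492980 (H = 1/(-90 + 76*(-8 + I)) = 1/(-90 + (-608 + 76*I)) = 1/(-698 + 76*I) = (-698 - 76*I)/492980 ≈ -0.0014159 - 0.00015416*I)
H/9778 = (-349/246490 - 19*I/123245)/9778 = (-349/246490 - 19*I/123245)*(1/9778) = -349/2410179220 - 19*I/1205089610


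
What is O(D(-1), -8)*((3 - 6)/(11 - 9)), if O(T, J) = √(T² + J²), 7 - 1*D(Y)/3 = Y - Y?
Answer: -3*√505/2 ≈ -33.708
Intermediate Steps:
D(Y) = 21 (D(Y) = 21 - 3*(Y - Y) = 21 - 3*0 = 21 + 0 = 21)
O(T, J) = √(J² + T²)
O(D(-1), -8)*((3 - 6)/(11 - 9)) = √((-8)² + 21²)*((3 - 6)/(11 - 9)) = √(64 + 441)*(-3/2) = √505*(-3*½) = √505*(-3/2) = -3*√505/2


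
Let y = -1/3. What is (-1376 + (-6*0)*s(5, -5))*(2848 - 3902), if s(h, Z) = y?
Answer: 1450304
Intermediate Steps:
y = -⅓ (y = -1*⅓ = -⅓ ≈ -0.33333)
s(h, Z) = -⅓
(-1376 + (-6*0)*s(5, -5))*(2848 - 3902) = (-1376 - 6*0*(-⅓))*(2848 - 3902) = (-1376 + 0*(-⅓))*(-1054) = (-1376 + 0)*(-1054) = -1376*(-1054) = 1450304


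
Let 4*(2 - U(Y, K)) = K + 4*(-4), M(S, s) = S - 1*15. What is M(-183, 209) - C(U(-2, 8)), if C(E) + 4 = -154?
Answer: -40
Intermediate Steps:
M(S, s) = -15 + S (M(S, s) = S - 15 = -15 + S)
U(Y, K) = 6 - K/4 (U(Y, K) = 2 - (K + 4*(-4))/4 = 2 - (K - 16)/4 = 2 - (-16 + K)/4 = 2 + (4 - K/4) = 6 - K/4)
C(E) = -158 (C(E) = -4 - 154 = -158)
M(-183, 209) - C(U(-2, 8)) = (-15 - 183) - 1*(-158) = -198 + 158 = -40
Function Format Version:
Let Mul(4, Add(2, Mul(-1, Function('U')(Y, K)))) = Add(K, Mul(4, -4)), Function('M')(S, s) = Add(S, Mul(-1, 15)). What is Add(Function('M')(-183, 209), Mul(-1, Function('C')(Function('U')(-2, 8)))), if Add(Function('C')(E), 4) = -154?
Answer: -40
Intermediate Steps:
Function('M')(S, s) = Add(-15, S) (Function('M')(S, s) = Add(S, -15) = Add(-15, S))
Function('U')(Y, K) = Add(6, Mul(Rational(-1, 4), K)) (Function('U')(Y, K) = Add(2, Mul(Rational(-1, 4), Add(K, Mul(4, -4)))) = Add(2, Mul(Rational(-1, 4), Add(K, -16))) = Add(2, Mul(Rational(-1, 4), Add(-16, K))) = Add(2, Add(4, Mul(Rational(-1, 4), K))) = Add(6, Mul(Rational(-1, 4), K)))
Function('C')(E) = -158 (Function('C')(E) = Add(-4, -154) = -158)
Add(Function('M')(-183, 209), Mul(-1, Function('C')(Function('U')(-2, 8)))) = Add(Add(-15, -183), Mul(-1, -158)) = Add(-198, 158) = -40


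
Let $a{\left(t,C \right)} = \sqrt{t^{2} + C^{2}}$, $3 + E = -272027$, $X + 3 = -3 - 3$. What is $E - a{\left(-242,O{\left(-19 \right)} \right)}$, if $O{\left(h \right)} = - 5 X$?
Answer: $-272030 - \sqrt{60589} \approx -2.7228 \cdot 10^{5}$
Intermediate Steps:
$X = -9$ ($X = -3 - 6 = -9$)
$E = -272030$ ($E = -3 - 272027 = -272030$)
$O{\left(h \right)} = 45$ ($O{\left(h \right)} = \left(-5\right) \left(-9\right) = 45$)
$a{\left(t,C \right)} = \sqrt{C^{2} + t^{2}}$
$E - a{\left(-242,O{\left(-19 \right)} \right)} = -272030 - \sqrt{45^{2} + \left(-242\right)^{2}} = -272030 - \sqrt{2025 + 58564} = -272030 - \sqrt{60589}$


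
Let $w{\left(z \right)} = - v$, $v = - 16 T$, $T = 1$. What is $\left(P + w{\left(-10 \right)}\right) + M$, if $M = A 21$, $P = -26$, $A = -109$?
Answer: $-2299$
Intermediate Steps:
$M = -2289$ ($M = \left(-109\right) 21 = -2289$)
$v = -16$ ($v = \left(-16\right) 1 = -16$)
$w{\left(z \right)} = 16$ ($w{\left(z \right)} = \left(-1\right) \left(-16\right) = 16$)
$\left(P + w{\left(-10 \right)}\right) + M = \left(-26 + 16\right) - 2289 = -10 - 2289 = -2299$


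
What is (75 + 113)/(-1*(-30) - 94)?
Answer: -47/16 ≈ -2.9375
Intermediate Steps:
(75 + 113)/(-1*(-30) - 94) = 188/(30 - 94) = 188/(-64) = 188*(-1/64) = -47/16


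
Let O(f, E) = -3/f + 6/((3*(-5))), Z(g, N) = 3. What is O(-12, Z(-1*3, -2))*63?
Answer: -189/20 ≈ -9.4500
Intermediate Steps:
O(f, E) = -⅖ - 3/f (O(f, E) = -3/f + 6/(-15) = -3/f + 6*(-1/15) = -3/f - ⅖ = -⅖ - 3/f)
O(-12, Z(-1*3, -2))*63 = (-⅖ - 3/(-12))*63 = (-⅖ - 3*(-1/12))*63 = (-⅖ + ¼)*63 = -3/20*63 = -189/20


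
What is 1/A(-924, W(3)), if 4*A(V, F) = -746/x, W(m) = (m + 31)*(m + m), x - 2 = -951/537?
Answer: -82/66767 ≈ -0.0012282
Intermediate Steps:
x = 41/179 (x = 2 - 951/537 = 2 - 951*1/537 = 2 - 317/179 = 41/179 ≈ 0.22905)
W(m) = 2*m*(31 + m) (W(m) = (31 + m)*(2*m) = 2*m*(31 + m))
A(V, F) = -66767/82 (A(V, F) = (-746/41/179)/4 = (-746*179/41)/4 = (¼)*(-133534/41) = -66767/82)
1/A(-924, W(3)) = 1/(-66767/82) = -82/66767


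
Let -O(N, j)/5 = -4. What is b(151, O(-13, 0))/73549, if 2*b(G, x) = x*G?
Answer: 1510/73549 ≈ 0.020531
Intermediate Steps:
O(N, j) = 20 (O(N, j) = -5*(-4) = 20)
b(G, x) = G*x/2 (b(G, x) = (x*G)/2 = (G*x)/2 = G*x/2)
b(151, O(-13, 0))/73549 = ((½)*151*20)/73549 = 1510*(1/73549) = 1510/73549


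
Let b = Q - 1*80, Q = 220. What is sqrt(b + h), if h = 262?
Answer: sqrt(402) ≈ 20.050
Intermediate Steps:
b = 140 (b = 220 - 1*80 = 220 - 80 = 140)
sqrt(b + h) = sqrt(140 + 262) = sqrt(402)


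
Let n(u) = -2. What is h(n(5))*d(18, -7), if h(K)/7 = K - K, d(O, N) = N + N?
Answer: 0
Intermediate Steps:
d(O, N) = 2*N
h(K) = 0 (h(K) = 7*(K - K) = 7*0 = 0)
h(n(5))*d(18, -7) = 0*(2*(-7)) = 0*(-14) = 0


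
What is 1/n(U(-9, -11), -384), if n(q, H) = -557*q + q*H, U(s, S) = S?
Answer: 1/10351 ≈ 9.6609e-5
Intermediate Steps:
n(q, H) = -557*q + H*q
1/n(U(-9, -11), -384) = 1/(-11*(-557 - 384)) = 1/(-11*(-941)) = 1/10351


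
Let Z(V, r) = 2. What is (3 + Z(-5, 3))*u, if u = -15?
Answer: -75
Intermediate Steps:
(3 + Z(-5, 3))*u = (3 + 2)*(-15) = 5*(-15) = -75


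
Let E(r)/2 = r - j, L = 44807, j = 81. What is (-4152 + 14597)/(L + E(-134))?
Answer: 10445/44377 ≈ 0.23537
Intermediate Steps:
E(r) = -162 + 2*r (E(r) = 2*(r - 1*81) = 2*(r - 81) = 2*(-81 + r) = -162 + 2*r)
(-4152 + 14597)/(L + E(-134)) = (-4152 + 14597)/(44807 + (-162 + 2*(-134))) = 10445/(44807 + (-162 - 268)) = 10445/(44807 - 430) = 10445/44377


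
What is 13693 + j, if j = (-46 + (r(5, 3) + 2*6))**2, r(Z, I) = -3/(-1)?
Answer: 14654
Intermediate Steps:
r(Z, I) = 3 (r(Z, I) = -3*(-1) = 3)
j = 961 (j = (-46 + (3 + 2*6))**2 = (-46 + (3 + 12))**2 = (-46 + 15)**2 = (-31)**2 = 961)
13693 + j = 13693 + 961 = 14654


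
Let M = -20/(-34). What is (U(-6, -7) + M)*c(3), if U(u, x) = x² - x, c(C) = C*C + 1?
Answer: 9620/17 ≈ 565.88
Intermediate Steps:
c(C) = 1 + C² (c(C) = C² + 1 = 1 + C²)
M = 10/17 (M = -20*(-1/34) = 10/17 ≈ 0.58823)
(U(-6, -7) + M)*c(3) = (-7*(-1 - 7) + 10/17)*(1 + 3²) = (-7*(-8) + 10/17)*(1 + 9) = (56 + 10/17)*10 = (962/17)*10 = 9620/17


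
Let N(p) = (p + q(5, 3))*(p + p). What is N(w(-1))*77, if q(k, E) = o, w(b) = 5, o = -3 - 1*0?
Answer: 1540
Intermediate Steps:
o = -3 (o = -3 + 0 = -3)
q(k, E) = -3
N(p) = 2*p*(-3 + p) (N(p) = (p - 3)*(p + p) = (-3 + p)*(2*p) = 2*p*(-3 + p))
N(w(-1))*77 = (2*5*(-3 + 5))*77 = (2*5*2)*77 = 20*77 = 1540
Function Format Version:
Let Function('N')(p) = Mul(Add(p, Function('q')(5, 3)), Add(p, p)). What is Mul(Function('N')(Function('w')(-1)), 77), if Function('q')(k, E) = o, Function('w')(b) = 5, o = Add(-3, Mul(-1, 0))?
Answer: 1540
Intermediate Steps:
o = -3 (o = Add(-3, 0) = -3)
Function('q')(k, E) = -3
Function('N')(p) = Mul(2, p, Add(-3, p)) (Function('N')(p) = Mul(Add(p, -3), Add(p, p)) = Mul(Add(-3, p), Mul(2, p)) = Mul(2, p, Add(-3, p)))
Mul(Function('N')(Function('w')(-1)), 77) = Mul(Mul(2, 5, Add(-3, 5)), 77) = Mul(Mul(2, 5, 2), 77) = Mul(20, 77) = 1540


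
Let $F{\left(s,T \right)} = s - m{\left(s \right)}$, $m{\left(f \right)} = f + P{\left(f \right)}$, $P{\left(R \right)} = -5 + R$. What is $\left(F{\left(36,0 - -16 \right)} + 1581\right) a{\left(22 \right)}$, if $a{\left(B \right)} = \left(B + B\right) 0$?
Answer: $0$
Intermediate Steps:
$a{\left(B \right)} = 0$ ($a{\left(B \right)} = 2 B 0 = 0$)
$m{\left(f \right)} = -5 + 2 f$ ($m{\left(f \right)} = f + \left(-5 + f\right) = -5 + 2 f$)
$F{\left(s,T \right)} = 5 - s$ ($F{\left(s,T \right)} = s - \left(-5 + 2 s\right) = 5 - s$)
$\left(F{\left(36,0 - -16 \right)} + 1581\right) a{\left(22 \right)} = \left(\left(5 - 36\right) + 1581\right) 0 = \left(-31 + 1581\right) 0 = 1550 \cdot 0 = 0$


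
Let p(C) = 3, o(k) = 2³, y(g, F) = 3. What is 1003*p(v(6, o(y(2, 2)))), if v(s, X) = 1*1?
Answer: 3009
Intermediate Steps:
o(k) = 8
v(s, X) = 1
1003*p(v(6, o(y(2, 2)))) = 1003*3 = 3009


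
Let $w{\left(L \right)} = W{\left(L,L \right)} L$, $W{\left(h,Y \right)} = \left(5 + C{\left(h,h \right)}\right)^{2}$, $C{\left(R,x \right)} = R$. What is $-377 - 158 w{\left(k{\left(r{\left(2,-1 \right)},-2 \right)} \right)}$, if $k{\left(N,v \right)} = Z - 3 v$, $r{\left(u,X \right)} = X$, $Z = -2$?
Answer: $-51569$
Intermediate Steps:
$W{\left(h,Y \right)} = \left(5 + h\right)^{2}$
$k{\left(N,v \right)} = -2 - 3 v$
$w{\left(L \right)} = L \left(5 + L\right)^{2}$ ($w{\left(L \right)} = \left(5 + L\right)^{2} L = L \left(5 + L\right)^{2}$)
$-377 - 158 w{\left(k{\left(r{\left(2,-1 \right)},-2 \right)} \right)} = -377 - 158 \left(-2 - -6\right) \left(5 - -4\right)^{2} = -377 - 158 \left(-2 + 6\right) \left(5 + \left(-2 + 6\right)\right)^{2} = -377 - 158 \cdot 4 \left(5 + 4\right)^{2} = -377 - 158 \cdot 4 \cdot 9^{2} = -377 - 158 \cdot 4 \cdot 81 = -377 - 51192 = -51569$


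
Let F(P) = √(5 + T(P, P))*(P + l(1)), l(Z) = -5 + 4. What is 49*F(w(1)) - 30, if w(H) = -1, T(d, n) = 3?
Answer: -30 - 196*√2 ≈ -307.19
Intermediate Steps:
l(Z) = -1
F(P) = 2*√2*(-1 + P) (F(P) = √(5 + 3)*(P - 1) = √8*(-1 + P) = (2*√2)*(-1 + P) = 2*√2*(-1 + P))
49*F(w(1)) - 30 = 49*(2*√2*(-1 - 1)) - 30 = 49*(2*√2*(-2)) - 30 = 49*(-4*√2) - 30 = -196*√2 - 30 = -30 - 196*√2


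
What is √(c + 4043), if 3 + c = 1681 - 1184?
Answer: √4537 ≈ 67.357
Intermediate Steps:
c = 494 (c = -3 + (1681 - 1184) = -3 + 497 = 494)
√(c + 4043) = √(494 + 4043) = √4537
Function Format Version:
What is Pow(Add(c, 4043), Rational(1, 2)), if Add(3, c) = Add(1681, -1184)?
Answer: Pow(4537, Rational(1, 2)) ≈ 67.357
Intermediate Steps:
c = 494 (c = Add(-3, Add(1681, -1184)) = Add(-3, 497) = 494)
Pow(Add(c, 4043), Rational(1, 2)) = Pow(Add(494, 4043), Rational(1, 2)) = Pow(4537, Rational(1, 2))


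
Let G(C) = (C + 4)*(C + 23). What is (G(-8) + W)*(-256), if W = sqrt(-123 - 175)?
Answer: 15360 - 256*I*sqrt(298) ≈ 15360.0 - 4419.2*I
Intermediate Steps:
W = I*sqrt(298) (W = sqrt(-298) = I*sqrt(298) ≈ 17.263*I)
G(C) = (4 + C)*(23 + C)
(G(-8) + W)*(-256) = ((92 + (-8)**2 + 27*(-8)) + I*sqrt(298))*(-256) = ((92 + 64 - 216) + I*sqrt(298))*(-256) = (-60 + I*sqrt(298))*(-256) = 15360 - 256*I*sqrt(298)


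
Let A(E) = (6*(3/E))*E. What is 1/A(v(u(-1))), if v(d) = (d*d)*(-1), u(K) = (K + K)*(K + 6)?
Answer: 1/18 ≈ 0.055556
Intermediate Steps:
u(K) = 2*K*(6 + K) (u(K) = (2*K)*(6 + K) = 2*K*(6 + K))
v(d) = -d**2 (v(d) = d**2*(-1) = -d**2)
A(E) = 18 (A(E) = (18/E)*E = 18)
1/A(v(u(-1))) = 1/18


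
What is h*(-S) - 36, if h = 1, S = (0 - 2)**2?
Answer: -40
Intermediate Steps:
S = 4 (S = (-2)**2 = 4)
h*(-S) - 36 = 1*(-1*4) - 36 = 1*(-4) - 36 = -4 - 36 = -40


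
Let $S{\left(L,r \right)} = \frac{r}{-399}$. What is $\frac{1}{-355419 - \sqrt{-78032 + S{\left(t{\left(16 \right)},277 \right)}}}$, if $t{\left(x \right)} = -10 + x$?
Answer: $- \frac{141812181}{50402774693884} + \frac{i \sqrt{12422882955}}{50402774693884} \approx -2.8136 \cdot 10^{-6} + 2.2113 \cdot 10^{-9} i$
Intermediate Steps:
$S{\left(L,r \right)} = - \frac{r}{399}$ ($S{\left(L,r \right)} = r \left(- \frac{1}{399}\right) = - \frac{r}{399}$)
$\frac{1}{-355419 - \sqrt{-78032 + S{\left(t{\left(16 \right)},277 \right)}}} = \frac{1}{-355419 - \sqrt{-78032 - \frac{277}{399}}} = \frac{1}{-355419 - \sqrt{- \frac{31135045}{399}}} = \frac{1}{-355419 - \frac{i \sqrt{12422882955}}{399}}$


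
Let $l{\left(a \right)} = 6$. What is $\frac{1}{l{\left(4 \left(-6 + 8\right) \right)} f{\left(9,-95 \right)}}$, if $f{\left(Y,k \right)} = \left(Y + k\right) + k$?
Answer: $- \frac{1}{1086} \approx -0.00092081$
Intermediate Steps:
$f{\left(Y,k \right)} = Y + 2 k$
$\frac{1}{l{\left(4 \left(-6 + 8\right) \right)} f{\left(9,-95 \right)}} = \frac{1}{6 \left(9 + 2 \left(-95\right)\right)} = \frac{1}{6 \left(9 - 190\right)} = \frac{1}{6 \left(-181\right)} = \frac{1}{6} \left(- \frac{1}{181}\right) = - \frac{1}{1086}$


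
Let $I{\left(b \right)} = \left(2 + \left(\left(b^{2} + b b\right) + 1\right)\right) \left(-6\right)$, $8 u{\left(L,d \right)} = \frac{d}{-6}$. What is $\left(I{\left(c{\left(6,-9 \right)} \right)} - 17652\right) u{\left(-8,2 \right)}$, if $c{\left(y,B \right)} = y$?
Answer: $\frac{3017}{4} \approx 754.25$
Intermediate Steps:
$u{\left(L,d \right)} = - \frac{d}{48}$ ($u{\left(L,d \right)} = \frac{d \frac{1}{-6}}{8} = \frac{d \left(- \frac{1}{6}\right)}{8} = \frac{\left(- \frac{1}{6}\right) d}{8} = - \frac{d}{48}$)
$I{\left(b \right)} = -18 - 12 b^{2}$ ($I{\left(b \right)} = \left(2 + \left(\left(b^{2} + b^{2}\right) + 1\right)\right) \left(-6\right) = \left(2 + \left(2 b^{2} + 1\right)\right) \left(-6\right) = \left(2 + \left(1 + 2 b^{2}\right)\right) \left(-6\right) = \left(3 + 2 b^{2}\right) \left(-6\right) = -18 - 12 b^{2}$)
$\left(I{\left(c{\left(6,-9 \right)} \right)} - 17652\right) u{\left(-8,2 \right)} = \left(\left(-18 - 12 \cdot 6^{2}\right) - 17652\right) \left(\left(- \frac{1}{48}\right) 2\right) = \left(\left(-18 - 432\right) - 17652\right) \left(- \frac{1}{24}\right) = \left(-450 - 17652\right) \left(- \frac{1}{24}\right) = \left(-18102\right) \left(- \frac{1}{24}\right) = \frac{3017}{4}$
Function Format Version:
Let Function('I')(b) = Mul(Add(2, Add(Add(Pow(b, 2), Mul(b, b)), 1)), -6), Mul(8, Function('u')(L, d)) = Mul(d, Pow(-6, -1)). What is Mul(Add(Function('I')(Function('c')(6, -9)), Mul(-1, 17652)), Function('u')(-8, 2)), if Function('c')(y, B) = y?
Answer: Rational(3017, 4) ≈ 754.25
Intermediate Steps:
Function('u')(L, d) = Mul(Rational(-1, 48), d) (Function('u')(L, d) = Mul(Rational(1, 8), Mul(d, Pow(-6, -1))) = Mul(Rational(1, 8), Mul(d, Rational(-1, 6))) = Mul(Rational(1, 8), Mul(Rational(-1, 6), d)) = Mul(Rational(-1, 48), d))
Function('I')(b) = Add(-18, Mul(-12, Pow(b, 2))) (Function('I')(b) = Mul(Add(2, Add(Add(Pow(b, 2), Pow(b, 2)), 1)), -6) = Mul(Add(2, Add(Mul(2, Pow(b, 2)), 1)), -6) = Mul(Add(2, Add(1, Mul(2, Pow(b, 2)))), -6) = Mul(Add(3, Mul(2, Pow(b, 2))), -6) = Add(-18, Mul(-12, Pow(b, 2))))
Mul(Add(Function('I')(Function('c')(6, -9)), Mul(-1, 17652)), Function('u')(-8, 2)) = Mul(Add(Add(-18, Mul(-12, Pow(6, 2))), Mul(-1, 17652)), Mul(Rational(-1, 48), 2)) = Mul(Add(Add(-18, Mul(-12, 36)), -17652), Rational(-1, 24)) = Mul(Add(Add(-18, -432), -17652), Rational(-1, 24)) = Mul(Add(-450, -17652), Rational(-1, 24)) = Mul(-18102, Rational(-1, 24)) = Rational(3017, 4)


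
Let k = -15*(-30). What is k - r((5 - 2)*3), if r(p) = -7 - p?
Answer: 466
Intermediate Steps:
k = 450
k - r((5 - 2)*3) = 450 - (-7 - (5 - 2)*3) = 450 - (-7 - 3*3) = 450 - (-7 - 1*9) = 450 - (-7 - 9) = 450 - 1*(-16) = 450 + 16 = 466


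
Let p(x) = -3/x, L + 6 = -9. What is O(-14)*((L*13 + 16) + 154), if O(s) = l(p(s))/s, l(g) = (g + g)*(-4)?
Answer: -150/49 ≈ -3.0612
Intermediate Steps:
L = -15 (L = -6 - 9 = -15)
l(g) = -8*g (l(g) = (2*g)*(-4) = -8*g)
O(s) = 24/s² (O(s) = (-(-24)/s)/s = (24/s)/s = 24/s²)
O(-14)*((L*13 + 16) + 154) = (24/(-14)²)*((-15*13 + 16) + 154) = (24*(1/196))*((-195 + 16) + 154) = 6*(-179 + 154)/49 = (6/49)*(-25) = -150/49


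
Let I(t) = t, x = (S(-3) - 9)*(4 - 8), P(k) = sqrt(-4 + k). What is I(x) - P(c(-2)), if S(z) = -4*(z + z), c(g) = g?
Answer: -60 - I*sqrt(6) ≈ -60.0 - 2.4495*I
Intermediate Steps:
S(z) = -8*z
x = -60 (x = (-8*(-3) - 9)*(4 - 8) = (24 - 9)*(-4) = 15*(-4) = -60)
I(x) - P(c(-2)) = -60 - sqrt(-4 - 2) = -60 - sqrt(-6) = -60 - I*sqrt(6)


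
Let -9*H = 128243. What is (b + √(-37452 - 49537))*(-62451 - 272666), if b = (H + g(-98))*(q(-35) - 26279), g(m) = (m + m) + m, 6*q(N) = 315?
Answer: -2300752706118889/18 - 5696989*I*√301 ≈ -1.2782e+14 - 9.8839e+7*I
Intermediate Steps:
H = -128243/9 (H = -⅑*128243 = -128243/9 ≈ -14249.)
q(N) = 105/2 (q(N) = (⅙)*315 = 105/2)
g(m) = 3*m (g(m) = 2*m + m = 3*m)
b = 6865520717/18 (b = (-128243/9 + 3*(-98))*(105/2 - 26279) = (-128243/9 - 294)*(-52453/2) = -130889/9*(-52453/2) = 6865520717/18 ≈ 3.8142e+8)
(b + √(-37452 - 49537))*(-62451 - 272666) = (6865520717/18 + √(-37452 - 49537))*(-62451 - 272666) = (6865520717/18 + √(-86989))*(-335117) = (6865520717/18 + 17*I*√301)*(-335117) = -2300752706118889/18 - 5696989*I*√301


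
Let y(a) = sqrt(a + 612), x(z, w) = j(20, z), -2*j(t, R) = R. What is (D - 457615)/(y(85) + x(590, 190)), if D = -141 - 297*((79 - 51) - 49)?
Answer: 133198105/86328 + 451519*sqrt(697)/86328 ≈ 1681.0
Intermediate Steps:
j(t, R) = -R/2
x(z, w) = -z/2
D = 6096 (D = -141 - 297*(28 - 49) = -141 - 297*(-21) = -141 + 6237 = 6096)
y(a) = sqrt(612 + a)
(D - 457615)/(y(85) + x(590, 190)) = (6096 - 457615)/(sqrt(612 + 85) - 1/2*590) = -451519/(sqrt(697) - 295) = -451519/(-295 + sqrt(697))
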